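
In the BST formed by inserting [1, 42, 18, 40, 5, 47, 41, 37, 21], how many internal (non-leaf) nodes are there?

Tree built from: [1, 42, 18, 40, 5, 47, 41, 37, 21]
Tree (level-order array): [1, None, 42, 18, 47, 5, 40, None, None, None, None, 37, 41, 21]
Rule: An internal node has at least one child.
Per-node child counts:
  node 1: 1 child(ren)
  node 42: 2 child(ren)
  node 18: 2 child(ren)
  node 5: 0 child(ren)
  node 40: 2 child(ren)
  node 37: 1 child(ren)
  node 21: 0 child(ren)
  node 41: 0 child(ren)
  node 47: 0 child(ren)
Matching nodes: [1, 42, 18, 40, 37]
Count of internal (non-leaf) nodes: 5


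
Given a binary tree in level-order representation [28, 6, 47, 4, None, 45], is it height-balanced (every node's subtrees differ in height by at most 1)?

Tree (level-order array): [28, 6, 47, 4, None, 45]
Definition: a tree is height-balanced if, at every node, |h(left) - h(right)| <= 1 (empty subtree has height -1).
Bottom-up per-node check:
  node 4: h_left=-1, h_right=-1, diff=0 [OK], height=0
  node 6: h_left=0, h_right=-1, diff=1 [OK], height=1
  node 45: h_left=-1, h_right=-1, diff=0 [OK], height=0
  node 47: h_left=0, h_right=-1, diff=1 [OK], height=1
  node 28: h_left=1, h_right=1, diff=0 [OK], height=2
All nodes satisfy the balance condition.
Result: Balanced


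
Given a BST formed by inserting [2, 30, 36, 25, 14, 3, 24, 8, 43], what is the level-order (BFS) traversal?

Tree insertion order: [2, 30, 36, 25, 14, 3, 24, 8, 43]
Tree (level-order array): [2, None, 30, 25, 36, 14, None, None, 43, 3, 24, None, None, None, 8]
BFS from the root, enqueuing left then right child of each popped node:
  queue [2] -> pop 2, enqueue [30], visited so far: [2]
  queue [30] -> pop 30, enqueue [25, 36], visited so far: [2, 30]
  queue [25, 36] -> pop 25, enqueue [14], visited so far: [2, 30, 25]
  queue [36, 14] -> pop 36, enqueue [43], visited so far: [2, 30, 25, 36]
  queue [14, 43] -> pop 14, enqueue [3, 24], visited so far: [2, 30, 25, 36, 14]
  queue [43, 3, 24] -> pop 43, enqueue [none], visited so far: [2, 30, 25, 36, 14, 43]
  queue [3, 24] -> pop 3, enqueue [8], visited so far: [2, 30, 25, 36, 14, 43, 3]
  queue [24, 8] -> pop 24, enqueue [none], visited so far: [2, 30, 25, 36, 14, 43, 3, 24]
  queue [8] -> pop 8, enqueue [none], visited so far: [2, 30, 25, 36, 14, 43, 3, 24, 8]
Result: [2, 30, 25, 36, 14, 43, 3, 24, 8]


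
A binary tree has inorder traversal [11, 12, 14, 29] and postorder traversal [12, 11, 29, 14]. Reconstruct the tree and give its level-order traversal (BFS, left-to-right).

Inorder:   [11, 12, 14, 29]
Postorder: [12, 11, 29, 14]
Algorithm: postorder visits root last, so walk postorder right-to-left;
each value is the root of the current inorder slice — split it at that
value, recurse on the right subtree first, then the left.
Recursive splits:
  root=14; inorder splits into left=[11, 12], right=[29]
  root=29; inorder splits into left=[], right=[]
  root=11; inorder splits into left=[], right=[12]
  root=12; inorder splits into left=[], right=[]
Reconstructed level-order: [14, 11, 29, 12]


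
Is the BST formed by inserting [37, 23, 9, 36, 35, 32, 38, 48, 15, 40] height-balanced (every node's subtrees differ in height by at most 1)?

Tree (level-order array): [37, 23, 38, 9, 36, None, 48, None, 15, 35, None, 40, None, None, None, 32]
Definition: a tree is height-balanced if, at every node, |h(left) - h(right)| <= 1 (empty subtree has height -1).
Bottom-up per-node check:
  node 15: h_left=-1, h_right=-1, diff=0 [OK], height=0
  node 9: h_left=-1, h_right=0, diff=1 [OK], height=1
  node 32: h_left=-1, h_right=-1, diff=0 [OK], height=0
  node 35: h_left=0, h_right=-1, diff=1 [OK], height=1
  node 36: h_left=1, h_right=-1, diff=2 [FAIL (|1--1|=2 > 1)], height=2
  node 23: h_left=1, h_right=2, diff=1 [OK], height=3
  node 40: h_left=-1, h_right=-1, diff=0 [OK], height=0
  node 48: h_left=0, h_right=-1, diff=1 [OK], height=1
  node 38: h_left=-1, h_right=1, diff=2 [FAIL (|-1-1|=2 > 1)], height=2
  node 37: h_left=3, h_right=2, diff=1 [OK], height=4
Node 36 violates the condition: |1 - -1| = 2 > 1.
Result: Not balanced


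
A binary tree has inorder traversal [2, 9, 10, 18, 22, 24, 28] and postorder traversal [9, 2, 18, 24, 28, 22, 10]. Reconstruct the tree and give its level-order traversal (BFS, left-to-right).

Inorder:   [2, 9, 10, 18, 22, 24, 28]
Postorder: [9, 2, 18, 24, 28, 22, 10]
Algorithm: postorder visits root last, so walk postorder right-to-left;
each value is the root of the current inorder slice — split it at that
value, recurse on the right subtree first, then the left.
Recursive splits:
  root=10; inorder splits into left=[2, 9], right=[18, 22, 24, 28]
  root=22; inorder splits into left=[18], right=[24, 28]
  root=28; inorder splits into left=[24], right=[]
  root=24; inorder splits into left=[], right=[]
  root=18; inorder splits into left=[], right=[]
  root=2; inorder splits into left=[], right=[9]
  root=9; inorder splits into left=[], right=[]
Reconstructed level-order: [10, 2, 22, 9, 18, 28, 24]


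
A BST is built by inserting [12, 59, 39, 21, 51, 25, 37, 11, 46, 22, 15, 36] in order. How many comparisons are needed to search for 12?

Search path for 12: 12
Found: True
Comparisons: 1


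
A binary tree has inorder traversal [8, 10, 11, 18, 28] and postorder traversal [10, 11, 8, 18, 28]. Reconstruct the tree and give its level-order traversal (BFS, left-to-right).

Inorder:   [8, 10, 11, 18, 28]
Postorder: [10, 11, 8, 18, 28]
Algorithm: postorder visits root last, so walk postorder right-to-left;
each value is the root of the current inorder slice — split it at that
value, recurse on the right subtree first, then the left.
Recursive splits:
  root=28; inorder splits into left=[8, 10, 11, 18], right=[]
  root=18; inorder splits into left=[8, 10, 11], right=[]
  root=8; inorder splits into left=[], right=[10, 11]
  root=11; inorder splits into left=[10], right=[]
  root=10; inorder splits into left=[], right=[]
Reconstructed level-order: [28, 18, 8, 11, 10]


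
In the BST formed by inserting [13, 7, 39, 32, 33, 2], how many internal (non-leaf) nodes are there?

Tree built from: [13, 7, 39, 32, 33, 2]
Tree (level-order array): [13, 7, 39, 2, None, 32, None, None, None, None, 33]
Rule: An internal node has at least one child.
Per-node child counts:
  node 13: 2 child(ren)
  node 7: 1 child(ren)
  node 2: 0 child(ren)
  node 39: 1 child(ren)
  node 32: 1 child(ren)
  node 33: 0 child(ren)
Matching nodes: [13, 7, 39, 32]
Count of internal (non-leaf) nodes: 4


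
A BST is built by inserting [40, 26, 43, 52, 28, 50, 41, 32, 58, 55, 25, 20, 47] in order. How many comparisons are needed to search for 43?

Search path for 43: 40 -> 43
Found: True
Comparisons: 2


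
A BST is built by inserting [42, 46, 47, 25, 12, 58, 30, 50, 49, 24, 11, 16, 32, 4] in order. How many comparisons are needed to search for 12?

Search path for 12: 42 -> 25 -> 12
Found: True
Comparisons: 3


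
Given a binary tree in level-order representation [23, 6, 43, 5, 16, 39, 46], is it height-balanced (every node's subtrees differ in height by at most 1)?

Tree (level-order array): [23, 6, 43, 5, 16, 39, 46]
Definition: a tree is height-balanced if, at every node, |h(left) - h(right)| <= 1 (empty subtree has height -1).
Bottom-up per-node check:
  node 5: h_left=-1, h_right=-1, diff=0 [OK], height=0
  node 16: h_left=-1, h_right=-1, diff=0 [OK], height=0
  node 6: h_left=0, h_right=0, diff=0 [OK], height=1
  node 39: h_left=-1, h_right=-1, diff=0 [OK], height=0
  node 46: h_left=-1, h_right=-1, diff=0 [OK], height=0
  node 43: h_left=0, h_right=0, diff=0 [OK], height=1
  node 23: h_left=1, h_right=1, diff=0 [OK], height=2
All nodes satisfy the balance condition.
Result: Balanced


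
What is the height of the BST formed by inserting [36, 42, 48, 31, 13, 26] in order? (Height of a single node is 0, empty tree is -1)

Insertion order: [36, 42, 48, 31, 13, 26]
Tree (level-order array): [36, 31, 42, 13, None, None, 48, None, 26]
Compute height bottom-up (empty subtree = -1):
  height(26) = 1 + max(-1, -1) = 0
  height(13) = 1 + max(-1, 0) = 1
  height(31) = 1 + max(1, -1) = 2
  height(48) = 1 + max(-1, -1) = 0
  height(42) = 1 + max(-1, 0) = 1
  height(36) = 1 + max(2, 1) = 3
Height = 3


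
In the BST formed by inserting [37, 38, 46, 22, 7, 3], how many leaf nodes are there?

Tree built from: [37, 38, 46, 22, 7, 3]
Tree (level-order array): [37, 22, 38, 7, None, None, 46, 3]
Rule: A leaf has 0 children.
Per-node child counts:
  node 37: 2 child(ren)
  node 22: 1 child(ren)
  node 7: 1 child(ren)
  node 3: 0 child(ren)
  node 38: 1 child(ren)
  node 46: 0 child(ren)
Matching nodes: [3, 46]
Count of leaf nodes: 2


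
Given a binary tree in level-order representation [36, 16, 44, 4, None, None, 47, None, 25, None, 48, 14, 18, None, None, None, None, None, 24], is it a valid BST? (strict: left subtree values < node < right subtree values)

Level-order array: [36, 16, 44, 4, None, None, 47, None, 25, None, 48, 14, 18, None, None, None, None, None, 24]
Validate using subtree bounds (lo, hi): at each node, require lo < value < hi,
then recurse left with hi=value and right with lo=value.
Preorder trace (stopping at first violation):
  at node 36 with bounds (-inf, +inf): OK
  at node 16 with bounds (-inf, 36): OK
  at node 4 with bounds (-inf, 16): OK
  at node 25 with bounds (4, 16): VIOLATION
Node 25 violates its bound: not (4 < 25 < 16).
Result: Not a valid BST


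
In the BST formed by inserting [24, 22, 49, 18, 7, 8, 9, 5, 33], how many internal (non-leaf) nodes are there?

Tree built from: [24, 22, 49, 18, 7, 8, 9, 5, 33]
Tree (level-order array): [24, 22, 49, 18, None, 33, None, 7, None, None, None, 5, 8, None, None, None, 9]
Rule: An internal node has at least one child.
Per-node child counts:
  node 24: 2 child(ren)
  node 22: 1 child(ren)
  node 18: 1 child(ren)
  node 7: 2 child(ren)
  node 5: 0 child(ren)
  node 8: 1 child(ren)
  node 9: 0 child(ren)
  node 49: 1 child(ren)
  node 33: 0 child(ren)
Matching nodes: [24, 22, 18, 7, 8, 49]
Count of internal (non-leaf) nodes: 6


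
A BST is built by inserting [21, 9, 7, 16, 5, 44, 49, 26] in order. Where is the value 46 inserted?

Starting tree (level order): [21, 9, 44, 7, 16, 26, 49, 5]
Insertion path: 21 -> 44 -> 49
Result: insert 46 as left child of 49
Final tree (level order): [21, 9, 44, 7, 16, 26, 49, 5, None, None, None, None, None, 46]


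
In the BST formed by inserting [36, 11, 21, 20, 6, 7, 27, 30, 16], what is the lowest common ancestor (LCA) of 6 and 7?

Tree insertion order: [36, 11, 21, 20, 6, 7, 27, 30, 16]
Tree (level-order array): [36, 11, None, 6, 21, None, 7, 20, 27, None, None, 16, None, None, 30]
In a BST, the LCA of p=6, q=7 is the first node v on the
root-to-leaf path with p <= v <= q (go left if both < v, right if both > v).
Walk from root:
  at 36: both 6 and 7 < 36, go left
  at 11: both 6 and 7 < 11, go left
  at 6: 6 <= 6 <= 7, this is the LCA
LCA = 6


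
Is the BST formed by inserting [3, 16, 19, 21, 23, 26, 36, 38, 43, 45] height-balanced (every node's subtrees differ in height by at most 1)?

Tree (level-order array): [3, None, 16, None, 19, None, 21, None, 23, None, 26, None, 36, None, 38, None, 43, None, 45]
Definition: a tree is height-balanced if, at every node, |h(left) - h(right)| <= 1 (empty subtree has height -1).
Bottom-up per-node check:
  node 45: h_left=-1, h_right=-1, diff=0 [OK], height=0
  node 43: h_left=-1, h_right=0, diff=1 [OK], height=1
  node 38: h_left=-1, h_right=1, diff=2 [FAIL (|-1-1|=2 > 1)], height=2
  node 36: h_left=-1, h_right=2, diff=3 [FAIL (|-1-2|=3 > 1)], height=3
  node 26: h_left=-1, h_right=3, diff=4 [FAIL (|-1-3|=4 > 1)], height=4
  node 23: h_left=-1, h_right=4, diff=5 [FAIL (|-1-4|=5 > 1)], height=5
  node 21: h_left=-1, h_right=5, diff=6 [FAIL (|-1-5|=6 > 1)], height=6
  node 19: h_left=-1, h_right=6, diff=7 [FAIL (|-1-6|=7 > 1)], height=7
  node 16: h_left=-1, h_right=7, diff=8 [FAIL (|-1-7|=8 > 1)], height=8
  node 3: h_left=-1, h_right=8, diff=9 [FAIL (|-1-8|=9 > 1)], height=9
Node 38 violates the condition: |-1 - 1| = 2 > 1.
Result: Not balanced


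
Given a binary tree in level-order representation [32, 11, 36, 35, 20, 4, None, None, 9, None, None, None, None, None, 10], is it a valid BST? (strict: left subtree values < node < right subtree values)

Level-order array: [32, 11, 36, 35, 20, 4, None, None, 9, None, None, None, None, None, 10]
Validate using subtree bounds (lo, hi): at each node, require lo < value < hi,
then recurse left with hi=value and right with lo=value.
Preorder trace (stopping at first violation):
  at node 32 with bounds (-inf, +inf): OK
  at node 11 with bounds (-inf, 32): OK
  at node 35 with bounds (-inf, 11): VIOLATION
Node 35 violates its bound: not (-inf < 35 < 11).
Result: Not a valid BST


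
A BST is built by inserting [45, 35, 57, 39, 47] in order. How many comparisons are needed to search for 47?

Search path for 47: 45 -> 57 -> 47
Found: True
Comparisons: 3


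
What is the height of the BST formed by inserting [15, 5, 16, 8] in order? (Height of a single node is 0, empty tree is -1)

Insertion order: [15, 5, 16, 8]
Tree (level-order array): [15, 5, 16, None, 8]
Compute height bottom-up (empty subtree = -1):
  height(8) = 1 + max(-1, -1) = 0
  height(5) = 1 + max(-1, 0) = 1
  height(16) = 1 + max(-1, -1) = 0
  height(15) = 1 + max(1, 0) = 2
Height = 2


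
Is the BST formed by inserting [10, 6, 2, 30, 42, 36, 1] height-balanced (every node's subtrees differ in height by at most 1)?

Tree (level-order array): [10, 6, 30, 2, None, None, 42, 1, None, 36]
Definition: a tree is height-balanced if, at every node, |h(left) - h(right)| <= 1 (empty subtree has height -1).
Bottom-up per-node check:
  node 1: h_left=-1, h_right=-1, diff=0 [OK], height=0
  node 2: h_left=0, h_right=-1, diff=1 [OK], height=1
  node 6: h_left=1, h_right=-1, diff=2 [FAIL (|1--1|=2 > 1)], height=2
  node 36: h_left=-1, h_right=-1, diff=0 [OK], height=0
  node 42: h_left=0, h_right=-1, diff=1 [OK], height=1
  node 30: h_left=-1, h_right=1, diff=2 [FAIL (|-1-1|=2 > 1)], height=2
  node 10: h_left=2, h_right=2, diff=0 [OK], height=3
Node 6 violates the condition: |1 - -1| = 2 > 1.
Result: Not balanced


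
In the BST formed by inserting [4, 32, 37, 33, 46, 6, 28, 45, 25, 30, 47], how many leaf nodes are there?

Tree built from: [4, 32, 37, 33, 46, 6, 28, 45, 25, 30, 47]
Tree (level-order array): [4, None, 32, 6, 37, None, 28, 33, 46, 25, 30, None, None, 45, 47]
Rule: A leaf has 0 children.
Per-node child counts:
  node 4: 1 child(ren)
  node 32: 2 child(ren)
  node 6: 1 child(ren)
  node 28: 2 child(ren)
  node 25: 0 child(ren)
  node 30: 0 child(ren)
  node 37: 2 child(ren)
  node 33: 0 child(ren)
  node 46: 2 child(ren)
  node 45: 0 child(ren)
  node 47: 0 child(ren)
Matching nodes: [25, 30, 33, 45, 47]
Count of leaf nodes: 5


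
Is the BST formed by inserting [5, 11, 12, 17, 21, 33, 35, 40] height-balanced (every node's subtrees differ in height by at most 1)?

Tree (level-order array): [5, None, 11, None, 12, None, 17, None, 21, None, 33, None, 35, None, 40]
Definition: a tree is height-balanced if, at every node, |h(left) - h(right)| <= 1 (empty subtree has height -1).
Bottom-up per-node check:
  node 40: h_left=-1, h_right=-1, diff=0 [OK], height=0
  node 35: h_left=-1, h_right=0, diff=1 [OK], height=1
  node 33: h_left=-1, h_right=1, diff=2 [FAIL (|-1-1|=2 > 1)], height=2
  node 21: h_left=-1, h_right=2, diff=3 [FAIL (|-1-2|=3 > 1)], height=3
  node 17: h_left=-1, h_right=3, diff=4 [FAIL (|-1-3|=4 > 1)], height=4
  node 12: h_left=-1, h_right=4, diff=5 [FAIL (|-1-4|=5 > 1)], height=5
  node 11: h_left=-1, h_right=5, diff=6 [FAIL (|-1-5|=6 > 1)], height=6
  node 5: h_left=-1, h_right=6, diff=7 [FAIL (|-1-6|=7 > 1)], height=7
Node 33 violates the condition: |-1 - 1| = 2 > 1.
Result: Not balanced


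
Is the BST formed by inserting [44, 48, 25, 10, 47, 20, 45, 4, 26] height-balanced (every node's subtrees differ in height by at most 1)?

Tree (level-order array): [44, 25, 48, 10, 26, 47, None, 4, 20, None, None, 45]
Definition: a tree is height-balanced if, at every node, |h(left) - h(right)| <= 1 (empty subtree has height -1).
Bottom-up per-node check:
  node 4: h_left=-1, h_right=-1, diff=0 [OK], height=0
  node 20: h_left=-1, h_right=-1, diff=0 [OK], height=0
  node 10: h_left=0, h_right=0, diff=0 [OK], height=1
  node 26: h_left=-1, h_right=-1, diff=0 [OK], height=0
  node 25: h_left=1, h_right=0, diff=1 [OK], height=2
  node 45: h_left=-1, h_right=-1, diff=0 [OK], height=0
  node 47: h_left=0, h_right=-1, diff=1 [OK], height=1
  node 48: h_left=1, h_right=-1, diff=2 [FAIL (|1--1|=2 > 1)], height=2
  node 44: h_left=2, h_right=2, diff=0 [OK], height=3
Node 48 violates the condition: |1 - -1| = 2 > 1.
Result: Not balanced


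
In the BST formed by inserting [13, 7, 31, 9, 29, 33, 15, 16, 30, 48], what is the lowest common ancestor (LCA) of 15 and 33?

Tree insertion order: [13, 7, 31, 9, 29, 33, 15, 16, 30, 48]
Tree (level-order array): [13, 7, 31, None, 9, 29, 33, None, None, 15, 30, None, 48, None, 16]
In a BST, the LCA of p=15, q=33 is the first node v on the
root-to-leaf path with p <= v <= q (go left if both < v, right if both > v).
Walk from root:
  at 13: both 15 and 33 > 13, go right
  at 31: 15 <= 31 <= 33, this is the LCA
LCA = 31


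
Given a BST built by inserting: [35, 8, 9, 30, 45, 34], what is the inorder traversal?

Tree insertion order: [35, 8, 9, 30, 45, 34]
Tree (level-order array): [35, 8, 45, None, 9, None, None, None, 30, None, 34]
Inorder traversal: [8, 9, 30, 34, 35, 45]


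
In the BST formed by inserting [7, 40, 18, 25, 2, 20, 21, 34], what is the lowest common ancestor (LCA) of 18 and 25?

Tree insertion order: [7, 40, 18, 25, 2, 20, 21, 34]
Tree (level-order array): [7, 2, 40, None, None, 18, None, None, 25, 20, 34, None, 21]
In a BST, the LCA of p=18, q=25 is the first node v on the
root-to-leaf path with p <= v <= q (go left if both < v, right if both > v).
Walk from root:
  at 7: both 18 and 25 > 7, go right
  at 40: both 18 and 25 < 40, go left
  at 18: 18 <= 18 <= 25, this is the LCA
LCA = 18


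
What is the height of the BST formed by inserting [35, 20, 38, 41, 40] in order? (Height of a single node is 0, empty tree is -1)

Insertion order: [35, 20, 38, 41, 40]
Tree (level-order array): [35, 20, 38, None, None, None, 41, 40]
Compute height bottom-up (empty subtree = -1):
  height(20) = 1 + max(-1, -1) = 0
  height(40) = 1 + max(-1, -1) = 0
  height(41) = 1 + max(0, -1) = 1
  height(38) = 1 + max(-1, 1) = 2
  height(35) = 1 + max(0, 2) = 3
Height = 3


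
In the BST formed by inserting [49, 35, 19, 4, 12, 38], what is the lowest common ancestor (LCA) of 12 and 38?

Tree insertion order: [49, 35, 19, 4, 12, 38]
Tree (level-order array): [49, 35, None, 19, 38, 4, None, None, None, None, 12]
In a BST, the LCA of p=12, q=38 is the first node v on the
root-to-leaf path with p <= v <= q (go left if both < v, right if both > v).
Walk from root:
  at 49: both 12 and 38 < 49, go left
  at 35: 12 <= 35 <= 38, this is the LCA
LCA = 35


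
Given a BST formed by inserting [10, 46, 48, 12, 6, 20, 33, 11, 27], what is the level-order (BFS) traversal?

Tree insertion order: [10, 46, 48, 12, 6, 20, 33, 11, 27]
Tree (level-order array): [10, 6, 46, None, None, 12, 48, 11, 20, None, None, None, None, None, 33, 27]
BFS from the root, enqueuing left then right child of each popped node:
  queue [10] -> pop 10, enqueue [6, 46], visited so far: [10]
  queue [6, 46] -> pop 6, enqueue [none], visited so far: [10, 6]
  queue [46] -> pop 46, enqueue [12, 48], visited so far: [10, 6, 46]
  queue [12, 48] -> pop 12, enqueue [11, 20], visited so far: [10, 6, 46, 12]
  queue [48, 11, 20] -> pop 48, enqueue [none], visited so far: [10, 6, 46, 12, 48]
  queue [11, 20] -> pop 11, enqueue [none], visited so far: [10, 6, 46, 12, 48, 11]
  queue [20] -> pop 20, enqueue [33], visited so far: [10, 6, 46, 12, 48, 11, 20]
  queue [33] -> pop 33, enqueue [27], visited so far: [10, 6, 46, 12, 48, 11, 20, 33]
  queue [27] -> pop 27, enqueue [none], visited so far: [10, 6, 46, 12, 48, 11, 20, 33, 27]
Result: [10, 6, 46, 12, 48, 11, 20, 33, 27]


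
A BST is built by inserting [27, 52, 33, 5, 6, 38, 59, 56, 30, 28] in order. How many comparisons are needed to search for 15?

Search path for 15: 27 -> 5 -> 6
Found: False
Comparisons: 3


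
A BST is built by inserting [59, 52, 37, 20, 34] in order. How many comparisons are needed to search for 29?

Search path for 29: 59 -> 52 -> 37 -> 20 -> 34
Found: False
Comparisons: 5


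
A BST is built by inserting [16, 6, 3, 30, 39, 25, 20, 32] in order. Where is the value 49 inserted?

Starting tree (level order): [16, 6, 30, 3, None, 25, 39, None, None, 20, None, 32]
Insertion path: 16 -> 30 -> 39
Result: insert 49 as right child of 39
Final tree (level order): [16, 6, 30, 3, None, 25, 39, None, None, 20, None, 32, 49]


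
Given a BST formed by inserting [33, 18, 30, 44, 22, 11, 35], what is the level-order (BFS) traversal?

Tree insertion order: [33, 18, 30, 44, 22, 11, 35]
Tree (level-order array): [33, 18, 44, 11, 30, 35, None, None, None, 22]
BFS from the root, enqueuing left then right child of each popped node:
  queue [33] -> pop 33, enqueue [18, 44], visited so far: [33]
  queue [18, 44] -> pop 18, enqueue [11, 30], visited so far: [33, 18]
  queue [44, 11, 30] -> pop 44, enqueue [35], visited so far: [33, 18, 44]
  queue [11, 30, 35] -> pop 11, enqueue [none], visited so far: [33, 18, 44, 11]
  queue [30, 35] -> pop 30, enqueue [22], visited so far: [33, 18, 44, 11, 30]
  queue [35, 22] -> pop 35, enqueue [none], visited so far: [33, 18, 44, 11, 30, 35]
  queue [22] -> pop 22, enqueue [none], visited so far: [33, 18, 44, 11, 30, 35, 22]
Result: [33, 18, 44, 11, 30, 35, 22]


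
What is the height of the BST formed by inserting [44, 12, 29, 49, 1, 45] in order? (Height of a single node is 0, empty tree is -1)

Insertion order: [44, 12, 29, 49, 1, 45]
Tree (level-order array): [44, 12, 49, 1, 29, 45]
Compute height bottom-up (empty subtree = -1):
  height(1) = 1 + max(-1, -1) = 0
  height(29) = 1 + max(-1, -1) = 0
  height(12) = 1 + max(0, 0) = 1
  height(45) = 1 + max(-1, -1) = 0
  height(49) = 1 + max(0, -1) = 1
  height(44) = 1 + max(1, 1) = 2
Height = 2


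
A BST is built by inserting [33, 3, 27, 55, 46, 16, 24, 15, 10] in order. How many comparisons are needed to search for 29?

Search path for 29: 33 -> 3 -> 27
Found: False
Comparisons: 3


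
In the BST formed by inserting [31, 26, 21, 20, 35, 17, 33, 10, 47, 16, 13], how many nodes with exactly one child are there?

Tree built from: [31, 26, 21, 20, 35, 17, 33, 10, 47, 16, 13]
Tree (level-order array): [31, 26, 35, 21, None, 33, 47, 20, None, None, None, None, None, 17, None, 10, None, None, 16, 13]
Rule: These are nodes with exactly 1 non-null child.
Per-node child counts:
  node 31: 2 child(ren)
  node 26: 1 child(ren)
  node 21: 1 child(ren)
  node 20: 1 child(ren)
  node 17: 1 child(ren)
  node 10: 1 child(ren)
  node 16: 1 child(ren)
  node 13: 0 child(ren)
  node 35: 2 child(ren)
  node 33: 0 child(ren)
  node 47: 0 child(ren)
Matching nodes: [26, 21, 20, 17, 10, 16]
Count of nodes with exactly one child: 6


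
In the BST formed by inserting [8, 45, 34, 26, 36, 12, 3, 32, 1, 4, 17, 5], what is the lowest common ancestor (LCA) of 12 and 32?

Tree insertion order: [8, 45, 34, 26, 36, 12, 3, 32, 1, 4, 17, 5]
Tree (level-order array): [8, 3, 45, 1, 4, 34, None, None, None, None, 5, 26, 36, None, None, 12, 32, None, None, None, 17]
In a BST, the LCA of p=12, q=32 is the first node v on the
root-to-leaf path with p <= v <= q (go left if both < v, right if both > v).
Walk from root:
  at 8: both 12 and 32 > 8, go right
  at 45: both 12 and 32 < 45, go left
  at 34: both 12 and 32 < 34, go left
  at 26: 12 <= 26 <= 32, this is the LCA
LCA = 26


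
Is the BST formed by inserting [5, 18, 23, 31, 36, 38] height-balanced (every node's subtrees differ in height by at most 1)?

Tree (level-order array): [5, None, 18, None, 23, None, 31, None, 36, None, 38]
Definition: a tree is height-balanced if, at every node, |h(left) - h(right)| <= 1 (empty subtree has height -1).
Bottom-up per-node check:
  node 38: h_left=-1, h_right=-1, diff=0 [OK], height=0
  node 36: h_left=-1, h_right=0, diff=1 [OK], height=1
  node 31: h_left=-1, h_right=1, diff=2 [FAIL (|-1-1|=2 > 1)], height=2
  node 23: h_left=-1, h_right=2, diff=3 [FAIL (|-1-2|=3 > 1)], height=3
  node 18: h_left=-1, h_right=3, diff=4 [FAIL (|-1-3|=4 > 1)], height=4
  node 5: h_left=-1, h_right=4, diff=5 [FAIL (|-1-4|=5 > 1)], height=5
Node 31 violates the condition: |-1 - 1| = 2 > 1.
Result: Not balanced


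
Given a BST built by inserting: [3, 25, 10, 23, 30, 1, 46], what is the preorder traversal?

Tree insertion order: [3, 25, 10, 23, 30, 1, 46]
Tree (level-order array): [3, 1, 25, None, None, 10, 30, None, 23, None, 46]
Preorder traversal: [3, 1, 25, 10, 23, 30, 46]


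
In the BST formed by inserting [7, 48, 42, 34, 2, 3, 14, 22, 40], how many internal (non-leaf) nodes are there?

Tree built from: [7, 48, 42, 34, 2, 3, 14, 22, 40]
Tree (level-order array): [7, 2, 48, None, 3, 42, None, None, None, 34, None, 14, 40, None, 22]
Rule: An internal node has at least one child.
Per-node child counts:
  node 7: 2 child(ren)
  node 2: 1 child(ren)
  node 3: 0 child(ren)
  node 48: 1 child(ren)
  node 42: 1 child(ren)
  node 34: 2 child(ren)
  node 14: 1 child(ren)
  node 22: 0 child(ren)
  node 40: 0 child(ren)
Matching nodes: [7, 2, 48, 42, 34, 14]
Count of internal (non-leaf) nodes: 6


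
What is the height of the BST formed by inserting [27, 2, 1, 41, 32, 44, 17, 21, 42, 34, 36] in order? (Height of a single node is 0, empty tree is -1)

Insertion order: [27, 2, 1, 41, 32, 44, 17, 21, 42, 34, 36]
Tree (level-order array): [27, 2, 41, 1, 17, 32, 44, None, None, None, 21, None, 34, 42, None, None, None, None, 36]
Compute height bottom-up (empty subtree = -1):
  height(1) = 1 + max(-1, -1) = 0
  height(21) = 1 + max(-1, -1) = 0
  height(17) = 1 + max(-1, 0) = 1
  height(2) = 1 + max(0, 1) = 2
  height(36) = 1 + max(-1, -1) = 0
  height(34) = 1 + max(-1, 0) = 1
  height(32) = 1 + max(-1, 1) = 2
  height(42) = 1 + max(-1, -1) = 0
  height(44) = 1 + max(0, -1) = 1
  height(41) = 1 + max(2, 1) = 3
  height(27) = 1 + max(2, 3) = 4
Height = 4


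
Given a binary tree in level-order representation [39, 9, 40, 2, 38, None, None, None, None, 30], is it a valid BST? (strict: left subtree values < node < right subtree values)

Level-order array: [39, 9, 40, 2, 38, None, None, None, None, 30]
Validate using subtree bounds (lo, hi): at each node, require lo < value < hi,
then recurse left with hi=value and right with lo=value.
Preorder trace (stopping at first violation):
  at node 39 with bounds (-inf, +inf): OK
  at node 9 with bounds (-inf, 39): OK
  at node 2 with bounds (-inf, 9): OK
  at node 38 with bounds (9, 39): OK
  at node 30 with bounds (9, 38): OK
  at node 40 with bounds (39, +inf): OK
No violation found at any node.
Result: Valid BST


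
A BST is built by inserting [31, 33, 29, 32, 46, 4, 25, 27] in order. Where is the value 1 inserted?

Starting tree (level order): [31, 29, 33, 4, None, 32, 46, None, 25, None, None, None, None, None, 27]
Insertion path: 31 -> 29 -> 4
Result: insert 1 as left child of 4
Final tree (level order): [31, 29, 33, 4, None, 32, 46, 1, 25, None, None, None, None, None, None, None, 27]


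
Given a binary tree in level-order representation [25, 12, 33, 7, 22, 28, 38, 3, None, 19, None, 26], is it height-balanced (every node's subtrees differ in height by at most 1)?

Tree (level-order array): [25, 12, 33, 7, 22, 28, 38, 3, None, 19, None, 26]
Definition: a tree is height-balanced if, at every node, |h(left) - h(right)| <= 1 (empty subtree has height -1).
Bottom-up per-node check:
  node 3: h_left=-1, h_right=-1, diff=0 [OK], height=0
  node 7: h_left=0, h_right=-1, diff=1 [OK], height=1
  node 19: h_left=-1, h_right=-1, diff=0 [OK], height=0
  node 22: h_left=0, h_right=-1, diff=1 [OK], height=1
  node 12: h_left=1, h_right=1, diff=0 [OK], height=2
  node 26: h_left=-1, h_right=-1, diff=0 [OK], height=0
  node 28: h_left=0, h_right=-1, diff=1 [OK], height=1
  node 38: h_left=-1, h_right=-1, diff=0 [OK], height=0
  node 33: h_left=1, h_right=0, diff=1 [OK], height=2
  node 25: h_left=2, h_right=2, diff=0 [OK], height=3
All nodes satisfy the balance condition.
Result: Balanced


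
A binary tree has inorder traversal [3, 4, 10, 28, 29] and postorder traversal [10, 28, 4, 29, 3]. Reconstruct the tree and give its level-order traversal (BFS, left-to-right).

Inorder:   [3, 4, 10, 28, 29]
Postorder: [10, 28, 4, 29, 3]
Algorithm: postorder visits root last, so walk postorder right-to-left;
each value is the root of the current inorder slice — split it at that
value, recurse on the right subtree first, then the left.
Recursive splits:
  root=3; inorder splits into left=[], right=[4, 10, 28, 29]
  root=29; inorder splits into left=[4, 10, 28], right=[]
  root=4; inorder splits into left=[], right=[10, 28]
  root=28; inorder splits into left=[10], right=[]
  root=10; inorder splits into left=[], right=[]
Reconstructed level-order: [3, 29, 4, 28, 10]


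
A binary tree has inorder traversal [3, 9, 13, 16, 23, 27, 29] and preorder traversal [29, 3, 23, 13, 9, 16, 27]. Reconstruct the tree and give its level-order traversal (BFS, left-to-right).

Inorder:  [3, 9, 13, 16, 23, 27, 29]
Preorder: [29, 3, 23, 13, 9, 16, 27]
Algorithm: preorder visits root first, so consume preorder in order;
for each root, split the current inorder slice at that value into
left-subtree inorder and right-subtree inorder, then recurse.
Recursive splits:
  root=29; inorder splits into left=[3, 9, 13, 16, 23, 27], right=[]
  root=3; inorder splits into left=[], right=[9, 13, 16, 23, 27]
  root=23; inorder splits into left=[9, 13, 16], right=[27]
  root=13; inorder splits into left=[9], right=[16]
  root=9; inorder splits into left=[], right=[]
  root=16; inorder splits into left=[], right=[]
  root=27; inorder splits into left=[], right=[]
Reconstructed level-order: [29, 3, 23, 13, 27, 9, 16]


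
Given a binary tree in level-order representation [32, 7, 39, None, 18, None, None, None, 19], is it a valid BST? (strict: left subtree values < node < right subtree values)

Level-order array: [32, 7, 39, None, 18, None, None, None, 19]
Validate using subtree bounds (lo, hi): at each node, require lo < value < hi,
then recurse left with hi=value and right with lo=value.
Preorder trace (stopping at first violation):
  at node 32 with bounds (-inf, +inf): OK
  at node 7 with bounds (-inf, 32): OK
  at node 18 with bounds (7, 32): OK
  at node 19 with bounds (18, 32): OK
  at node 39 with bounds (32, +inf): OK
No violation found at any node.
Result: Valid BST


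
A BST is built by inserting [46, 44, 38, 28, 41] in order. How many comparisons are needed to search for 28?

Search path for 28: 46 -> 44 -> 38 -> 28
Found: True
Comparisons: 4


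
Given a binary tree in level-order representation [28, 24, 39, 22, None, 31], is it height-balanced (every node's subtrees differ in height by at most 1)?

Tree (level-order array): [28, 24, 39, 22, None, 31]
Definition: a tree is height-balanced if, at every node, |h(left) - h(right)| <= 1 (empty subtree has height -1).
Bottom-up per-node check:
  node 22: h_left=-1, h_right=-1, diff=0 [OK], height=0
  node 24: h_left=0, h_right=-1, diff=1 [OK], height=1
  node 31: h_left=-1, h_right=-1, diff=0 [OK], height=0
  node 39: h_left=0, h_right=-1, diff=1 [OK], height=1
  node 28: h_left=1, h_right=1, diff=0 [OK], height=2
All nodes satisfy the balance condition.
Result: Balanced


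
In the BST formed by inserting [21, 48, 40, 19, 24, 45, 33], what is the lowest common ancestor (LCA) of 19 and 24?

Tree insertion order: [21, 48, 40, 19, 24, 45, 33]
Tree (level-order array): [21, 19, 48, None, None, 40, None, 24, 45, None, 33]
In a BST, the LCA of p=19, q=24 is the first node v on the
root-to-leaf path with p <= v <= q (go left if both < v, right if both > v).
Walk from root:
  at 21: 19 <= 21 <= 24, this is the LCA
LCA = 21


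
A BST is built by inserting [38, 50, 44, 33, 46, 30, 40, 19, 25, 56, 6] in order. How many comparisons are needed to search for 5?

Search path for 5: 38 -> 33 -> 30 -> 19 -> 6
Found: False
Comparisons: 5


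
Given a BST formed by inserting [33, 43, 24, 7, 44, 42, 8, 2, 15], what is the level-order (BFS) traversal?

Tree insertion order: [33, 43, 24, 7, 44, 42, 8, 2, 15]
Tree (level-order array): [33, 24, 43, 7, None, 42, 44, 2, 8, None, None, None, None, None, None, None, 15]
BFS from the root, enqueuing left then right child of each popped node:
  queue [33] -> pop 33, enqueue [24, 43], visited so far: [33]
  queue [24, 43] -> pop 24, enqueue [7], visited so far: [33, 24]
  queue [43, 7] -> pop 43, enqueue [42, 44], visited so far: [33, 24, 43]
  queue [7, 42, 44] -> pop 7, enqueue [2, 8], visited so far: [33, 24, 43, 7]
  queue [42, 44, 2, 8] -> pop 42, enqueue [none], visited so far: [33, 24, 43, 7, 42]
  queue [44, 2, 8] -> pop 44, enqueue [none], visited so far: [33, 24, 43, 7, 42, 44]
  queue [2, 8] -> pop 2, enqueue [none], visited so far: [33, 24, 43, 7, 42, 44, 2]
  queue [8] -> pop 8, enqueue [15], visited so far: [33, 24, 43, 7, 42, 44, 2, 8]
  queue [15] -> pop 15, enqueue [none], visited so far: [33, 24, 43, 7, 42, 44, 2, 8, 15]
Result: [33, 24, 43, 7, 42, 44, 2, 8, 15]


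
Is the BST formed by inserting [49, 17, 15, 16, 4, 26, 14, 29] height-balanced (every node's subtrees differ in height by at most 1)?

Tree (level-order array): [49, 17, None, 15, 26, 4, 16, None, 29, None, 14]
Definition: a tree is height-balanced if, at every node, |h(left) - h(right)| <= 1 (empty subtree has height -1).
Bottom-up per-node check:
  node 14: h_left=-1, h_right=-1, diff=0 [OK], height=0
  node 4: h_left=-1, h_right=0, diff=1 [OK], height=1
  node 16: h_left=-1, h_right=-1, diff=0 [OK], height=0
  node 15: h_left=1, h_right=0, diff=1 [OK], height=2
  node 29: h_left=-1, h_right=-1, diff=0 [OK], height=0
  node 26: h_left=-1, h_right=0, diff=1 [OK], height=1
  node 17: h_left=2, h_right=1, diff=1 [OK], height=3
  node 49: h_left=3, h_right=-1, diff=4 [FAIL (|3--1|=4 > 1)], height=4
Node 49 violates the condition: |3 - -1| = 4 > 1.
Result: Not balanced


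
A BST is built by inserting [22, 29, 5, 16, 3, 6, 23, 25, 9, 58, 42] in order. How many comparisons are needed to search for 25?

Search path for 25: 22 -> 29 -> 23 -> 25
Found: True
Comparisons: 4


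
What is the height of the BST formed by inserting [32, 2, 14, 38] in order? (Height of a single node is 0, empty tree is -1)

Insertion order: [32, 2, 14, 38]
Tree (level-order array): [32, 2, 38, None, 14]
Compute height bottom-up (empty subtree = -1):
  height(14) = 1 + max(-1, -1) = 0
  height(2) = 1 + max(-1, 0) = 1
  height(38) = 1 + max(-1, -1) = 0
  height(32) = 1 + max(1, 0) = 2
Height = 2


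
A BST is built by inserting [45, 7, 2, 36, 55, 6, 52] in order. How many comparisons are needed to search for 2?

Search path for 2: 45 -> 7 -> 2
Found: True
Comparisons: 3


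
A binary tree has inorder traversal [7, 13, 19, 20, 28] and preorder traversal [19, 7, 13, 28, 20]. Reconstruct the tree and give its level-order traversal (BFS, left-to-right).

Inorder:  [7, 13, 19, 20, 28]
Preorder: [19, 7, 13, 28, 20]
Algorithm: preorder visits root first, so consume preorder in order;
for each root, split the current inorder slice at that value into
left-subtree inorder and right-subtree inorder, then recurse.
Recursive splits:
  root=19; inorder splits into left=[7, 13], right=[20, 28]
  root=7; inorder splits into left=[], right=[13]
  root=13; inorder splits into left=[], right=[]
  root=28; inorder splits into left=[20], right=[]
  root=20; inorder splits into left=[], right=[]
Reconstructed level-order: [19, 7, 28, 13, 20]


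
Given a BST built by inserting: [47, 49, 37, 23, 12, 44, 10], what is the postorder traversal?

Tree insertion order: [47, 49, 37, 23, 12, 44, 10]
Tree (level-order array): [47, 37, 49, 23, 44, None, None, 12, None, None, None, 10]
Postorder traversal: [10, 12, 23, 44, 37, 49, 47]


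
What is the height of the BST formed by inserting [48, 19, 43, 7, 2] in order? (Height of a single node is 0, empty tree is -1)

Insertion order: [48, 19, 43, 7, 2]
Tree (level-order array): [48, 19, None, 7, 43, 2]
Compute height bottom-up (empty subtree = -1):
  height(2) = 1 + max(-1, -1) = 0
  height(7) = 1 + max(0, -1) = 1
  height(43) = 1 + max(-1, -1) = 0
  height(19) = 1 + max(1, 0) = 2
  height(48) = 1 + max(2, -1) = 3
Height = 3


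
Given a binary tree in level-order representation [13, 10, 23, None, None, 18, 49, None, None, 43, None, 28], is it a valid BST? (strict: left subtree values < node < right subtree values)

Level-order array: [13, 10, 23, None, None, 18, 49, None, None, 43, None, 28]
Validate using subtree bounds (lo, hi): at each node, require lo < value < hi,
then recurse left with hi=value and right with lo=value.
Preorder trace (stopping at first violation):
  at node 13 with bounds (-inf, +inf): OK
  at node 10 with bounds (-inf, 13): OK
  at node 23 with bounds (13, +inf): OK
  at node 18 with bounds (13, 23): OK
  at node 49 with bounds (23, +inf): OK
  at node 43 with bounds (23, 49): OK
  at node 28 with bounds (23, 43): OK
No violation found at any node.
Result: Valid BST


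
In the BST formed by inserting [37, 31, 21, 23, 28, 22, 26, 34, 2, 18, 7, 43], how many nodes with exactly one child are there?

Tree built from: [37, 31, 21, 23, 28, 22, 26, 34, 2, 18, 7, 43]
Tree (level-order array): [37, 31, 43, 21, 34, None, None, 2, 23, None, None, None, 18, 22, 28, 7, None, None, None, 26]
Rule: These are nodes with exactly 1 non-null child.
Per-node child counts:
  node 37: 2 child(ren)
  node 31: 2 child(ren)
  node 21: 2 child(ren)
  node 2: 1 child(ren)
  node 18: 1 child(ren)
  node 7: 0 child(ren)
  node 23: 2 child(ren)
  node 22: 0 child(ren)
  node 28: 1 child(ren)
  node 26: 0 child(ren)
  node 34: 0 child(ren)
  node 43: 0 child(ren)
Matching nodes: [2, 18, 28]
Count of nodes with exactly one child: 3


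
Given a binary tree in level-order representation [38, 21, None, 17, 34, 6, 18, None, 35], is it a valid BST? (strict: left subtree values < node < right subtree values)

Level-order array: [38, 21, None, 17, 34, 6, 18, None, 35]
Validate using subtree bounds (lo, hi): at each node, require lo < value < hi,
then recurse left with hi=value and right with lo=value.
Preorder trace (stopping at first violation):
  at node 38 with bounds (-inf, +inf): OK
  at node 21 with bounds (-inf, 38): OK
  at node 17 with bounds (-inf, 21): OK
  at node 6 with bounds (-inf, 17): OK
  at node 18 with bounds (17, 21): OK
  at node 34 with bounds (21, 38): OK
  at node 35 with bounds (34, 38): OK
No violation found at any node.
Result: Valid BST


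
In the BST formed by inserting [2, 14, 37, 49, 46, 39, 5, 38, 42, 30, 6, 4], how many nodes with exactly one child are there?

Tree built from: [2, 14, 37, 49, 46, 39, 5, 38, 42, 30, 6, 4]
Tree (level-order array): [2, None, 14, 5, 37, 4, 6, 30, 49, None, None, None, None, None, None, 46, None, 39, None, 38, 42]
Rule: These are nodes with exactly 1 non-null child.
Per-node child counts:
  node 2: 1 child(ren)
  node 14: 2 child(ren)
  node 5: 2 child(ren)
  node 4: 0 child(ren)
  node 6: 0 child(ren)
  node 37: 2 child(ren)
  node 30: 0 child(ren)
  node 49: 1 child(ren)
  node 46: 1 child(ren)
  node 39: 2 child(ren)
  node 38: 0 child(ren)
  node 42: 0 child(ren)
Matching nodes: [2, 49, 46]
Count of nodes with exactly one child: 3


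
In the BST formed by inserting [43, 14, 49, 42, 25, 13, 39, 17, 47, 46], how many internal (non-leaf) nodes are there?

Tree built from: [43, 14, 49, 42, 25, 13, 39, 17, 47, 46]
Tree (level-order array): [43, 14, 49, 13, 42, 47, None, None, None, 25, None, 46, None, 17, 39]
Rule: An internal node has at least one child.
Per-node child counts:
  node 43: 2 child(ren)
  node 14: 2 child(ren)
  node 13: 0 child(ren)
  node 42: 1 child(ren)
  node 25: 2 child(ren)
  node 17: 0 child(ren)
  node 39: 0 child(ren)
  node 49: 1 child(ren)
  node 47: 1 child(ren)
  node 46: 0 child(ren)
Matching nodes: [43, 14, 42, 25, 49, 47]
Count of internal (non-leaf) nodes: 6
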